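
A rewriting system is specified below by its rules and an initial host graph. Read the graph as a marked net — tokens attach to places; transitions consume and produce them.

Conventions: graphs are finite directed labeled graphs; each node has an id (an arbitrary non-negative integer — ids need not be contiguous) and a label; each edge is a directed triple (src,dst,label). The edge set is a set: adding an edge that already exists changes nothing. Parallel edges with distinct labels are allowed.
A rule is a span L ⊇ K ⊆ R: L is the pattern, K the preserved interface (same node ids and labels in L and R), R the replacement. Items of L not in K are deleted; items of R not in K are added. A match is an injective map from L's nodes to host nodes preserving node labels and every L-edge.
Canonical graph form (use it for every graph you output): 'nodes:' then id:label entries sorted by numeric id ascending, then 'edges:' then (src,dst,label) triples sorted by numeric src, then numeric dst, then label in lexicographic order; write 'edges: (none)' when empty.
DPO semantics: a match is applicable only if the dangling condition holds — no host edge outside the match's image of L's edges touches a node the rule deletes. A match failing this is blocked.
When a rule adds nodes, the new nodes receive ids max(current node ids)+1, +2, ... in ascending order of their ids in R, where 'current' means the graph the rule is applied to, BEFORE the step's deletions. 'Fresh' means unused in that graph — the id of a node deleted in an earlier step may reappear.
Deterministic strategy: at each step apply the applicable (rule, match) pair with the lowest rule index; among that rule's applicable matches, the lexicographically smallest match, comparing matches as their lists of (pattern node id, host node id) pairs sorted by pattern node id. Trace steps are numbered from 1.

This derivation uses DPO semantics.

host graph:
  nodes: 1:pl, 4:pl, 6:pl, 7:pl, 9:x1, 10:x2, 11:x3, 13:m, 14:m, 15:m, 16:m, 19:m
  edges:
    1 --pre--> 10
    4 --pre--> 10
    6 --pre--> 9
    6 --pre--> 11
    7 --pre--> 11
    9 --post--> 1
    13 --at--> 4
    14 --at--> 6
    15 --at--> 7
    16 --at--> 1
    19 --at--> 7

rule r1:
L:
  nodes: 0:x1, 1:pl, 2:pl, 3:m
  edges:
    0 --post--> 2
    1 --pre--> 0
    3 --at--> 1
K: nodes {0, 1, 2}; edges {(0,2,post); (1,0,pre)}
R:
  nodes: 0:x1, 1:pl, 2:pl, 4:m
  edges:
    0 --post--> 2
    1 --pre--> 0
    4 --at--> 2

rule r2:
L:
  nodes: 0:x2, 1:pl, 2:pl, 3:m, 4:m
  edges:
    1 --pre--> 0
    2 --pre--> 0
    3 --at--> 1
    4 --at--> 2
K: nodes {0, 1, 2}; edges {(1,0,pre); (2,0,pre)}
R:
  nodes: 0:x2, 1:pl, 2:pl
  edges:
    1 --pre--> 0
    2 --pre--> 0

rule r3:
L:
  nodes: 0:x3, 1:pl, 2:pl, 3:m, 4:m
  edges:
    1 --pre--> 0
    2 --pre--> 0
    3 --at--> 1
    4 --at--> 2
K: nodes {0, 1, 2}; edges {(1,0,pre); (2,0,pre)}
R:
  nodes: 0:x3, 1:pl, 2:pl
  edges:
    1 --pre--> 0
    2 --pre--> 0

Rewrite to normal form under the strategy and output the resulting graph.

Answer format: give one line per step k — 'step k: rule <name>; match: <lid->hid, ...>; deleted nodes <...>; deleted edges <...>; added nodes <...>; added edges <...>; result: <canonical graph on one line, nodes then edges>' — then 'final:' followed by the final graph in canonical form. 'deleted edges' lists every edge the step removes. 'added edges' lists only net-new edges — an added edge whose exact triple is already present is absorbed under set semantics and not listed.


step 1: rule r1; match: 0->9, 1->6, 2->1, 3->14; deleted nodes 14; deleted edges (14,6,at); added nodes 20; added edges (20,1,at); result: nodes: 1:pl, 4:pl, 6:pl, 7:pl, 9:x1, 10:x2, 11:x3, 13:m, 15:m, 16:m, 19:m, 20:m edges: (1,10,pre); (4,10,pre); (6,9,pre); (6,11,pre); (7,11,pre); (9,1,post); (13,4,at); (15,7,at); (16,1,at); (19,7,at); (20,1,at)
step 2: rule r2; match: 0->10, 1->1, 2->4, 3->16, 4->13; deleted nodes 13, 16; deleted edges (13,4,at); (16,1,at); added nodes (none); added edges (none); result: nodes: 1:pl, 4:pl, 6:pl, 7:pl, 9:x1, 10:x2, 11:x3, 15:m, 19:m, 20:m edges: (1,10,pre); (4,10,pre); (6,9,pre); (6,11,pre); (7,11,pre); (9,1,post); (15,7,at); (19,7,at); (20,1,at)
final:
nodes: 1:pl, 4:pl, 6:pl, 7:pl, 9:x1, 10:x2, 11:x3, 15:m, 19:m, 20:m
edges: (1,10,pre); (4,10,pre); (6,9,pre); (6,11,pre); (7,11,pre); (9,1,post); (15,7,at); (19,7,at); (20,1,at)


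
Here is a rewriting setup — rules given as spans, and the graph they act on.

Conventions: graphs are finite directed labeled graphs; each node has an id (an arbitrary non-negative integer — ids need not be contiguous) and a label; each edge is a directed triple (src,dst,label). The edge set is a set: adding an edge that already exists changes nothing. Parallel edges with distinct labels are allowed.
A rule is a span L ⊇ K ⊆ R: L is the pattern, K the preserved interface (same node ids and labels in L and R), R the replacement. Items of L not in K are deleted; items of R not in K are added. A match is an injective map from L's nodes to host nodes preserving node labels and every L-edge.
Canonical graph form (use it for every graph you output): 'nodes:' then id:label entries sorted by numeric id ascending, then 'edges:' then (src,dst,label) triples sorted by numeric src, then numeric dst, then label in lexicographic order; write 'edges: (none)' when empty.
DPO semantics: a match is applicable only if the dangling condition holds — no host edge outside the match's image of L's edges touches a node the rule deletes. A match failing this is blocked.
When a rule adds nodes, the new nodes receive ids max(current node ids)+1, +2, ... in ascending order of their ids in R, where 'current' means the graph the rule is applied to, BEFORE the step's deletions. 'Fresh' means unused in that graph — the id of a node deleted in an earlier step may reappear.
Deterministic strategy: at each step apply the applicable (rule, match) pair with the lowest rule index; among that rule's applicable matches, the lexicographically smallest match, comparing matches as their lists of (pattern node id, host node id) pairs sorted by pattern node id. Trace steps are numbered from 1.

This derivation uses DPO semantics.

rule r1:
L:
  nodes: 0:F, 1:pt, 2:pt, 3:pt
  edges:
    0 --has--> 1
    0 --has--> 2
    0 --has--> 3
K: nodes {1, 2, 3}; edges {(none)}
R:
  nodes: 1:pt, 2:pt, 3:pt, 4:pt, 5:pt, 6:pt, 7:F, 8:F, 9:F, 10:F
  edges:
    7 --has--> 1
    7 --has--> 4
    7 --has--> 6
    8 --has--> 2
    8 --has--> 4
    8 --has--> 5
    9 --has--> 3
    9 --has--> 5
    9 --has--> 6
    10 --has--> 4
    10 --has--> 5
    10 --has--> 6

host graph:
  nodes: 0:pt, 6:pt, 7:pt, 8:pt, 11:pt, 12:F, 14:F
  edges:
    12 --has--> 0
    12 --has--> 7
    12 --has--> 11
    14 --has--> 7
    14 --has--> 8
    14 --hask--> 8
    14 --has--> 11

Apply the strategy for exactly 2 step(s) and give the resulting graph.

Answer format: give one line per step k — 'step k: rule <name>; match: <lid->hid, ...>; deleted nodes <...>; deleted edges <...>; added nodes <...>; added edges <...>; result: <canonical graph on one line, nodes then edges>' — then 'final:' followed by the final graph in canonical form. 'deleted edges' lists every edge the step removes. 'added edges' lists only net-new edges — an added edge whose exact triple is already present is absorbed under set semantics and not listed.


step 1: rule r1; match: 0->12, 1->0, 2->7, 3->11; deleted nodes 12; deleted edges (12,0,has); (12,7,has); (12,11,has); added nodes 15, 16, 17, 18, 19, 20, 21; added edges (18,0,has); (18,15,has); (18,17,has); (19,7,has); (19,15,has); (19,16,has); (20,11,has); (20,16,has); (20,17,has); (21,15,has); (21,16,has); (21,17,has); result: nodes: 0:pt, 6:pt, 7:pt, 8:pt, 11:pt, 14:F, 15:pt, 16:pt, 17:pt, 18:F, 19:F, 20:F, 21:F edges: (14,7,has); (14,8,has); (14,8,hask); (14,11,has); (18,0,has); (18,15,has); (18,17,has); (19,7,has); (19,15,has); (19,16,has); (20,11,has); (20,16,has); (20,17,has); (21,15,has); (21,16,has); (21,17,has)
step 2: rule r1; match: 0->18, 1->0, 2->15, 3->17; deleted nodes 18; deleted edges (18,0,has); (18,15,has); (18,17,has); added nodes 22, 23, 24, 25, 26, 27, 28; added edges (25,0,has); (25,22,has); (25,24,has); (26,15,has); (26,22,has); (26,23,has); (27,17,has); (27,23,has); (27,24,has); (28,22,has); (28,23,has); (28,24,has); result: nodes: 0:pt, 6:pt, 7:pt, 8:pt, 11:pt, 14:F, 15:pt, 16:pt, 17:pt, 19:F, 20:F, 21:F, 22:pt, 23:pt, 24:pt, 25:F, 26:F, 27:F, 28:F edges: (14,7,has); (14,8,has); (14,8,hask); (14,11,has); (19,7,has); (19,15,has); (19,16,has); (20,11,has); (20,16,has); (20,17,has); (21,15,has); (21,16,has); (21,17,has); (25,0,has); (25,22,has); (25,24,has); (26,15,has); (26,22,has); (26,23,has); (27,17,has); (27,23,has); (27,24,has); (28,22,has); (28,23,has); (28,24,has)
final:
nodes: 0:pt, 6:pt, 7:pt, 8:pt, 11:pt, 14:F, 15:pt, 16:pt, 17:pt, 19:F, 20:F, 21:F, 22:pt, 23:pt, 24:pt, 25:F, 26:F, 27:F, 28:F
edges: (14,7,has); (14,8,has); (14,8,hask); (14,11,has); (19,7,has); (19,15,has); (19,16,has); (20,11,has); (20,16,has); (20,17,has); (21,15,has); (21,16,has); (21,17,has); (25,0,has); (25,22,has); (25,24,has); (26,15,has); (26,22,has); (26,23,has); (27,17,has); (27,23,has); (27,24,has); (28,22,has); (28,23,has); (28,24,has)


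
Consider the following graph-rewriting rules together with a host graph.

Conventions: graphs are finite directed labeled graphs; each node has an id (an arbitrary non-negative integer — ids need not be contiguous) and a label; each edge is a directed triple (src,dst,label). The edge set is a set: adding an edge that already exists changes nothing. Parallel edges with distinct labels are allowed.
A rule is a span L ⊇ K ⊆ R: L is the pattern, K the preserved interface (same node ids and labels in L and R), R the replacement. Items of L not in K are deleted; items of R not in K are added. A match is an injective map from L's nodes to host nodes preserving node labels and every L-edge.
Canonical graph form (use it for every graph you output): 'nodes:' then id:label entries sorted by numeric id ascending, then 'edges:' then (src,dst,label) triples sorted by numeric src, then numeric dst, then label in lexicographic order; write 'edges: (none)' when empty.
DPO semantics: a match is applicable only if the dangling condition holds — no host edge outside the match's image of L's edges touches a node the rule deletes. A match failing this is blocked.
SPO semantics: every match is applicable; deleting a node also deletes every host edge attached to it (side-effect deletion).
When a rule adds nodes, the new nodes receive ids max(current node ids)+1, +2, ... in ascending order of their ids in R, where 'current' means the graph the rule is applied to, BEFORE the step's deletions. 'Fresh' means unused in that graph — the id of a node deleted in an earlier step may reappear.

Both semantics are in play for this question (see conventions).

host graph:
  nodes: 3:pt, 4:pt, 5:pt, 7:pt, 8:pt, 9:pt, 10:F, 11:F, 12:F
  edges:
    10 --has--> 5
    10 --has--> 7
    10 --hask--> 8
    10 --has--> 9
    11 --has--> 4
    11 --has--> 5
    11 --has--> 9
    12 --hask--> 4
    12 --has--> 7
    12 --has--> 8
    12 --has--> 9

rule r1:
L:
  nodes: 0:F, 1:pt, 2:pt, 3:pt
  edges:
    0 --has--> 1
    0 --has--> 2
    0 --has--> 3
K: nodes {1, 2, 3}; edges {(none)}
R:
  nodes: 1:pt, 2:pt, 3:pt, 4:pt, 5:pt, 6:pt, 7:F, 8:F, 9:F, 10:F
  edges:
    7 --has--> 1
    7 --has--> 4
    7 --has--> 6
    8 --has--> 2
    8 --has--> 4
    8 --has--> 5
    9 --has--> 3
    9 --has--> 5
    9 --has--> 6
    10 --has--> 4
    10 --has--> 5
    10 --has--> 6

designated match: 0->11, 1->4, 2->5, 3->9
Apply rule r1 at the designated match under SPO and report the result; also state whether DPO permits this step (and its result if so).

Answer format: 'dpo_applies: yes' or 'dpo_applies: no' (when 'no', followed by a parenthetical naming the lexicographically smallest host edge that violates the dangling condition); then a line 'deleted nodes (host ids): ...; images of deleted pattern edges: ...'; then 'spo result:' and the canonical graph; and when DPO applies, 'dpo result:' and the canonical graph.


dpo_applies: yes
deleted nodes (host ids): 11; images of deleted pattern edges: (11,4,has); (11,5,has); (11,9,has)
spo result:
nodes: 3:pt, 4:pt, 5:pt, 7:pt, 8:pt, 9:pt, 10:F, 12:F, 13:pt, 14:pt, 15:pt, 16:F, 17:F, 18:F, 19:F
edges: (10,5,has); (10,7,has); (10,8,hask); (10,9,has); (12,4,hask); (12,7,has); (12,8,has); (12,9,has); (16,4,has); (16,13,has); (16,15,has); (17,5,has); (17,13,has); (17,14,has); (18,9,has); (18,14,has); (18,15,has); (19,13,has); (19,14,has); (19,15,has)
dpo result:
nodes: 3:pt, 4:pt, 5:pt, 7:pt, 8:pt, 9:pt, 10:F, 12:F, 13:pt, 14:pt, 15:pt, 16:F, 17:F, 18:F, 19:F
edges: (10,5,has); (10,7,has); (10,8,hask); (10,9,has); (12,4,hask); (12,7,has); (12,8,has); (12,9,has); (16,4,has); (16,13,has); (16,15,has); (17,5,has); (17,13,has); (17,14,has); (18,9,has); (18,14,has); (18,15,has); (19,13,has); (19,14,has); (19,15,has)


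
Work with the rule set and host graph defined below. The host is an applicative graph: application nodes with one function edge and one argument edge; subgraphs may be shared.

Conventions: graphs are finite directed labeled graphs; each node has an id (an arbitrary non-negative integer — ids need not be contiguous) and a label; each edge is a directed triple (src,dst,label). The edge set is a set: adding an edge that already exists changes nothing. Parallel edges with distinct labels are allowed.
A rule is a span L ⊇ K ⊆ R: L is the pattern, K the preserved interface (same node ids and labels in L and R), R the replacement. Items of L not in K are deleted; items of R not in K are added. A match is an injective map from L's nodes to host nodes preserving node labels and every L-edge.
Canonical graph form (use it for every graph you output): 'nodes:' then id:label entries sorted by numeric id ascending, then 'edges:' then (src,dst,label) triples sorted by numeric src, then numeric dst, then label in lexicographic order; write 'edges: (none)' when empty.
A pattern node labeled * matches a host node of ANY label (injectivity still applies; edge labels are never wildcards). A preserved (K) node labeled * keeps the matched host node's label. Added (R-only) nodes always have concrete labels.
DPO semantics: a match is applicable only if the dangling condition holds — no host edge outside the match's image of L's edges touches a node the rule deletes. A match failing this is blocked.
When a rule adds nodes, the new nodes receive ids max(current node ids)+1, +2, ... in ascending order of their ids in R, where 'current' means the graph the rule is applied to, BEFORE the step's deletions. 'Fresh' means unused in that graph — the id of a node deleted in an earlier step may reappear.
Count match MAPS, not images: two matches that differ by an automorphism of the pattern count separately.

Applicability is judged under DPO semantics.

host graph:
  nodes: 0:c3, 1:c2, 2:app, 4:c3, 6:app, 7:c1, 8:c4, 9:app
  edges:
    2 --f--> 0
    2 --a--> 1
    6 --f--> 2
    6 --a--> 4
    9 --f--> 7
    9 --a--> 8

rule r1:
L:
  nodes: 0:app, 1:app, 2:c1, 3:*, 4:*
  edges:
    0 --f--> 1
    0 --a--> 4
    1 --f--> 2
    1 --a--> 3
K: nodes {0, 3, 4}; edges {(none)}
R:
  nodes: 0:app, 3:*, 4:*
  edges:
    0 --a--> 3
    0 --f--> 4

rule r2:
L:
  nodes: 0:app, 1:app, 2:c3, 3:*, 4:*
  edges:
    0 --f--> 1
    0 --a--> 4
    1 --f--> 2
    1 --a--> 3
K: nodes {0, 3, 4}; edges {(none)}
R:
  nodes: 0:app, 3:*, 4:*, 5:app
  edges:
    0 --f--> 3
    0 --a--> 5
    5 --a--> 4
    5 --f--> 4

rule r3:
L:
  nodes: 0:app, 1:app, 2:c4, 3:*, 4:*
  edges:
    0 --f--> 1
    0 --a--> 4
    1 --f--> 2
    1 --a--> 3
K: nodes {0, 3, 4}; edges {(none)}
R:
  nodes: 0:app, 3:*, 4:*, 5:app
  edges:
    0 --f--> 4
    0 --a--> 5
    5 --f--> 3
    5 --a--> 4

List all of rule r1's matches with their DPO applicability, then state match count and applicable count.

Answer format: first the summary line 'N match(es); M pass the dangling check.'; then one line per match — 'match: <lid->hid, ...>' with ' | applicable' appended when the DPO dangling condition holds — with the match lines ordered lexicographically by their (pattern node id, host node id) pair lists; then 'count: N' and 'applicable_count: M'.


0 match(es); 0 pass the dangling check.
count: 0
applicable_count: 0


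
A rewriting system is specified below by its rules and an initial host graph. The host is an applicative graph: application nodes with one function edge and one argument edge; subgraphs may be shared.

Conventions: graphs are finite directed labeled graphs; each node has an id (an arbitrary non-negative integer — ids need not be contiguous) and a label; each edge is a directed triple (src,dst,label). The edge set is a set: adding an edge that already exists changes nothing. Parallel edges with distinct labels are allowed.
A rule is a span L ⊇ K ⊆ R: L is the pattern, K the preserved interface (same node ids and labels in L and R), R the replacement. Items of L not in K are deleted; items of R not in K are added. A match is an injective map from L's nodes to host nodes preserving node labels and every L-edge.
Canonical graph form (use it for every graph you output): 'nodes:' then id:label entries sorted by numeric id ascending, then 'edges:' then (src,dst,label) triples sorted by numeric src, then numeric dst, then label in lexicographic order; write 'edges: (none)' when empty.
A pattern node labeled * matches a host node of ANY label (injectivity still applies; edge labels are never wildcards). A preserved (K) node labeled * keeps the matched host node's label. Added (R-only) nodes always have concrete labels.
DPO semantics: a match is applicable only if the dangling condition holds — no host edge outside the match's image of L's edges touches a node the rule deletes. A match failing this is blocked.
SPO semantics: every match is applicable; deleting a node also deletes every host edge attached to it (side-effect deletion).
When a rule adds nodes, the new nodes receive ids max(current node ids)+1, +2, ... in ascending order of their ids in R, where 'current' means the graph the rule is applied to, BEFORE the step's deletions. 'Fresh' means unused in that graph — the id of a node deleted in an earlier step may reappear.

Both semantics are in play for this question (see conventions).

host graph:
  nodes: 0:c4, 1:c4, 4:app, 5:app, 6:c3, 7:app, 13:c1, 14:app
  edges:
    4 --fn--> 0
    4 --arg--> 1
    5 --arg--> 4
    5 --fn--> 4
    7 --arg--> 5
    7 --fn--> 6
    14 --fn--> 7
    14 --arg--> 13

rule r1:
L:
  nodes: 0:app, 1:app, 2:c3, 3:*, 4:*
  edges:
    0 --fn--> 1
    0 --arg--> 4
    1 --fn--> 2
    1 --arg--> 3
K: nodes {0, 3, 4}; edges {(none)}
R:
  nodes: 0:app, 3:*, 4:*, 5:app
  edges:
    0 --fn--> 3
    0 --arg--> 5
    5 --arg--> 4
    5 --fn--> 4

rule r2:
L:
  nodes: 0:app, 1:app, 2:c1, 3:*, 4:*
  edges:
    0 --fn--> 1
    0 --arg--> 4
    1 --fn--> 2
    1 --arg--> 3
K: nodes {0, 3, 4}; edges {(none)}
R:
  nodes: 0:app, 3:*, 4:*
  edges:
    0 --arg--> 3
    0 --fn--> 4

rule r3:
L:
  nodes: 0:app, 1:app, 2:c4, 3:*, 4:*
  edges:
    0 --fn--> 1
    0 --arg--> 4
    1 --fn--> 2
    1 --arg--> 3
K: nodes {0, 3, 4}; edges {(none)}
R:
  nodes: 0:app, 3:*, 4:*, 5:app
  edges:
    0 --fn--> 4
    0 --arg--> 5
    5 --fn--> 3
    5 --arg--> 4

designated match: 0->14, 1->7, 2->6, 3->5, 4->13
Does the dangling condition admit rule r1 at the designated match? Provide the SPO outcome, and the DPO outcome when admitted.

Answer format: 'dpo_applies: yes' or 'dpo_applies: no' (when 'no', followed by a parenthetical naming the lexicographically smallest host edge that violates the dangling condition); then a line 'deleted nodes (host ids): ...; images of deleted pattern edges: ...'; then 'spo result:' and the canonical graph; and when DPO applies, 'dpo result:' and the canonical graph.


dpo_applies: yes
deleted nodes (host ids): 6, 7; images of deleted pattern edges: (7,5,arg); (7,6,fn); (14,7,fn); (14,13,arg)
spo result:
nodes: 0:c4, 1:c4, 4:app, 5:app, 13:c1, 14:app, 15:app
edges: (4,0,fn); (4,1,arg); (5,4,arg); (5,4,fn); (14,5,fn); (14,15,arg); (15,13,arg); (15,13,fn)
dpo result:
nodes: 0:c4, 1:c4, 4:app, 5:app, 13:c1, 14:app, 15:app
edges: (4,0,fn); (4,1,arg); (5,4,arg); (5,4,fn); (14,5,fn); (14,15,arg); (15,13,arg); (15,13,fn)


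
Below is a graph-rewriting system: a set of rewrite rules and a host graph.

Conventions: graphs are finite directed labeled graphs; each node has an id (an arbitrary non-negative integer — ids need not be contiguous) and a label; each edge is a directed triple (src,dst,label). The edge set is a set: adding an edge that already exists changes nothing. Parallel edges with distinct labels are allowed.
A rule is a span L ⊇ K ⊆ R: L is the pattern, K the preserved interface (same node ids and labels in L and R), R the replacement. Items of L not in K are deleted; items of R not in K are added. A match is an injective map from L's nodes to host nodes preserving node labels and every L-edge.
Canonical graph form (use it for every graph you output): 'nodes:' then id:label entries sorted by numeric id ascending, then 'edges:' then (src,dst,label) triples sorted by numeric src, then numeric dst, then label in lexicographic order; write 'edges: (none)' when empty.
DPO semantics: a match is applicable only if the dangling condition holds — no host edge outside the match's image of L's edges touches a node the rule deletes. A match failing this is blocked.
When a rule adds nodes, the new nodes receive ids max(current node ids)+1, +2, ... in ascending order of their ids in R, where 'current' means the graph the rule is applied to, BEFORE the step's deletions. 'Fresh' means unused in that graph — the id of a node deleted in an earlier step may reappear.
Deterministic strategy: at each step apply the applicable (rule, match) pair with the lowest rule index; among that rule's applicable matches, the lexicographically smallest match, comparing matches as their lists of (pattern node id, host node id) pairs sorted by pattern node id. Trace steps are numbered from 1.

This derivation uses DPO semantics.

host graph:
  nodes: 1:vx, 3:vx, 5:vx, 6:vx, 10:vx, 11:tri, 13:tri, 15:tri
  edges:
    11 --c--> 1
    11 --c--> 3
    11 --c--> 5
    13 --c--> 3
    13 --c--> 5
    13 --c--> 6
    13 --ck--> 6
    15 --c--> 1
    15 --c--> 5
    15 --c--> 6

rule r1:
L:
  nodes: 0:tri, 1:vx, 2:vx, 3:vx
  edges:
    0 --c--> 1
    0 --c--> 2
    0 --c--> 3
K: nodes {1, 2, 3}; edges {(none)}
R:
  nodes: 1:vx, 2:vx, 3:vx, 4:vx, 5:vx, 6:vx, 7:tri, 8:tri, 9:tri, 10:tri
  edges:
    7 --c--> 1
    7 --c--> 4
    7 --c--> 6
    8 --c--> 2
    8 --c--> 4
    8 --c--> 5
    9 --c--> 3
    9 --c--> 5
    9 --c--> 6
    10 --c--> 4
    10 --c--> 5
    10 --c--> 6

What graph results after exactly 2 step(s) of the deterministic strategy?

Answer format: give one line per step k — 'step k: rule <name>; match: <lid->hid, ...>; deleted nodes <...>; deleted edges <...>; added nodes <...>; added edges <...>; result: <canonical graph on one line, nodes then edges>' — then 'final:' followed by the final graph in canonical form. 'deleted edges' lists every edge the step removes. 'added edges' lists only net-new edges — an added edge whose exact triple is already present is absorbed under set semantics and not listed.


step 1: rule r1; match: 0->11, 1->1, 2->3, 3->5; deleted nodes 11; deleted edges (11,1,c); (11,3,c); (11,5,c); added nodes 16, 17, 18, 19, 20, 21, 22; added edges (19,1,c); (19,16,c); (19,18,c); (20,3,c); (20,16,c); (20,17,c); (21,5,c); (21,17,c); (21,18,c); (22,16,c); (22,17,c); (22,18,c); result: nodes: 1:vx, 3:vx, 5:vx, 6:vx, 10:vx, 13:tri, 15:tri, 16:vx, 17:vx, 18:vx, 19:tri, 20:tri, 21:tri, 22:tri edges: (13,3,c); (13,5,c); (13,6,c); (13,6,ck); (15,1,c); (15,5,c); (15,6,c); (19,1,c); (19,16,c); (19,18,c); (20,3,c); (20,16,c); (20,17,c); (21,5,c); (21,17,c); (21,18,c); (22,16,c); (22,17,c); (22,18,c)
step 2: rule r1; match: 0->15, 1->1, 2->5, 3->6; deleted nodes 15; deleted edges (15,1,c); (15,5,c); (15,6,c); added nodes 23, 24, 25, 26, 27, 28, 29; added edges (26,1,c); (26,23,c); (26,25,c); (27,5,c); (27,23,c); (27,24,c); (28,6,c); (28,24,c); (28,25,c); (29,23,c); (29,24,c); (29,25,c); result: nodes: 1:vx, 3:vx, 5:vx, 6:vx, 10:vx, 13:tri, 16:vx, 17:vx, 18:vx, 19:tri, 20:tri, 21:tri, 22:tri, 23:vx, 24:vx, 25:vx, 26:tri, 27:tri, 28:tri, 29:tri edges: (13,3,c); (13,5,c); (13,6,c); (13,6,ck); (19,1,c); (19,16,c); (19,18,c); (20,3,c); (20,16,c); (20,17,c); (21,5,c); (21,17,c); (21,18,c); (22,16,c); (22,17,c); (22,18,c); (26,1,c); (26,23,c); (26,25,c); (27,5,c); (27,23,c); (27,24,c); (28,6,c); (28,24,c); (28,25,c); (29,23,c); (29,24,c); (29,25,c)
final:
nodes: 1:vx, 3:vx, 5:vx, 6:vx, 10:vx, 13:tri, 16:vx, 17:vx, 18:vx, 19:tri, 20:tri, 21:tri, 22:tri, 23:vx, 24:vx, 25:vx, 26:tri, 27:tri, 28:tri, 29:tri
edges: (13,3,c); (13,5,c); (13,6,c); (13,6,ck); (19,1,c); (19,16,c); (19,18,c); (20,3,c); (20,16,c); (20,17,c); (21,5,c); (21,17,c); (21,18,c); (22,16,c); (22,17,c); (22,18,c); (26,1,c); (26,23,c); (26,25,c); (27,5,c); (27,23,c); (27,24,c); (28,6,c); (28,24,c); (28,25,c); (29,23,c); (29,24,c); (29,25,c)


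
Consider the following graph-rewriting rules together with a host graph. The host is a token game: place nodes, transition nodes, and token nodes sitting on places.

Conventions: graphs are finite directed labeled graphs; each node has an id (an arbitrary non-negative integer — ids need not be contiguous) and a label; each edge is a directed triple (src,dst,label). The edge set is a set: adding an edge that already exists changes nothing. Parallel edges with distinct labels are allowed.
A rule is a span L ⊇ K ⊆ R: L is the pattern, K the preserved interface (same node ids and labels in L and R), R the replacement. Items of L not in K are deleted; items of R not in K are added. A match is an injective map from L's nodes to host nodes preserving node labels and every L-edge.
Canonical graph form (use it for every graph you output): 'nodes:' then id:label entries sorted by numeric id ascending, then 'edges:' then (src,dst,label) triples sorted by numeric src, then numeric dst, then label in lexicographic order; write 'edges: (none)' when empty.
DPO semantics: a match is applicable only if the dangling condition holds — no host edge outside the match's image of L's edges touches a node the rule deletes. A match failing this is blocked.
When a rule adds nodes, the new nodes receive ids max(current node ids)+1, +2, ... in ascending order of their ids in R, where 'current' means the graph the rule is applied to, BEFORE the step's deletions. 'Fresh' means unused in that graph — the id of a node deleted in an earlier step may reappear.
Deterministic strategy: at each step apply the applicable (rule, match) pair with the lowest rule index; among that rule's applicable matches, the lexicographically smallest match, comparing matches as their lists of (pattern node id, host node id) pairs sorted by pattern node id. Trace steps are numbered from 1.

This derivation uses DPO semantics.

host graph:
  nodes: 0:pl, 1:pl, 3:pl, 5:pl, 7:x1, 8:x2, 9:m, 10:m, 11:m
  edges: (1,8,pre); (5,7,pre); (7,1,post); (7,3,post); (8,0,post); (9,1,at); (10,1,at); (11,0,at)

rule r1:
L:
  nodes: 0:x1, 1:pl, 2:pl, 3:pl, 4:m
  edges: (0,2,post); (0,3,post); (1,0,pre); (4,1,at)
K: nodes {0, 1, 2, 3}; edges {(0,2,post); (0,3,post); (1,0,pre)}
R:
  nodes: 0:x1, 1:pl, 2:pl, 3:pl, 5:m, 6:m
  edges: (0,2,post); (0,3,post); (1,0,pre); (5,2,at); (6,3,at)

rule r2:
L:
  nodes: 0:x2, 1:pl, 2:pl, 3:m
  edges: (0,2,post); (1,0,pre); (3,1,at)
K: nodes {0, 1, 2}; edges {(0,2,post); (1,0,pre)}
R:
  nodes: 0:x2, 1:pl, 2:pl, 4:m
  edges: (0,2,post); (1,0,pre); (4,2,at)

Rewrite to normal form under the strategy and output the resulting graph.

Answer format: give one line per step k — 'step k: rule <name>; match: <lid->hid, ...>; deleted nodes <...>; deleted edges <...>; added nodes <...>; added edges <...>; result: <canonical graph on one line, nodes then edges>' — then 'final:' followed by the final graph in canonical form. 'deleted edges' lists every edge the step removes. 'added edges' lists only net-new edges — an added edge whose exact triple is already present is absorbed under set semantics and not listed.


step 1: rule r2; match: 0->8, 1->1, 2->0, 3->9; deleted nodes 9; deleted edges (9,1,at); added nodes 12; added edges (12,0,at); result: nodes: 0:pl, 1:pl, 3:pl, 5:pl, 7:x1, 8:x2, 10:m, 11:m, 12:m edges: (1,8,pre); (5,7,pre); (7,1,post); (7,3,post); (8,0,post); (10,1,at); (11,0,at); (12,0,at)
step 2: rule r2; match: 0->8, 1->1, 2->0, 3->10; deleted nodes 10; deleted edges (10,1,at); added nodes 13; added edges (13,0,at); result: nodes: 0:pl, 1:pl, 3:pl, 5:pl, 7:x1, 8:x2, 11:m, 12:m, 13:m edges: (1,8,pre); (5,7,pre); (7,1,post); (7,3,post); (8,0,post); (11,0,at); (12,0,at); (13,0,at)
final:
nodes: 0:pl, 1:pl, 3:pl, 5:pl, 7:x1, 8:x2, 11:m, 12:m, 13:m
edges: (1,8,pre); (5,7,pre); (7,1,post); (7,3,post); (8,0,post); (11,0,at); (12,0,at); (13,0,at)


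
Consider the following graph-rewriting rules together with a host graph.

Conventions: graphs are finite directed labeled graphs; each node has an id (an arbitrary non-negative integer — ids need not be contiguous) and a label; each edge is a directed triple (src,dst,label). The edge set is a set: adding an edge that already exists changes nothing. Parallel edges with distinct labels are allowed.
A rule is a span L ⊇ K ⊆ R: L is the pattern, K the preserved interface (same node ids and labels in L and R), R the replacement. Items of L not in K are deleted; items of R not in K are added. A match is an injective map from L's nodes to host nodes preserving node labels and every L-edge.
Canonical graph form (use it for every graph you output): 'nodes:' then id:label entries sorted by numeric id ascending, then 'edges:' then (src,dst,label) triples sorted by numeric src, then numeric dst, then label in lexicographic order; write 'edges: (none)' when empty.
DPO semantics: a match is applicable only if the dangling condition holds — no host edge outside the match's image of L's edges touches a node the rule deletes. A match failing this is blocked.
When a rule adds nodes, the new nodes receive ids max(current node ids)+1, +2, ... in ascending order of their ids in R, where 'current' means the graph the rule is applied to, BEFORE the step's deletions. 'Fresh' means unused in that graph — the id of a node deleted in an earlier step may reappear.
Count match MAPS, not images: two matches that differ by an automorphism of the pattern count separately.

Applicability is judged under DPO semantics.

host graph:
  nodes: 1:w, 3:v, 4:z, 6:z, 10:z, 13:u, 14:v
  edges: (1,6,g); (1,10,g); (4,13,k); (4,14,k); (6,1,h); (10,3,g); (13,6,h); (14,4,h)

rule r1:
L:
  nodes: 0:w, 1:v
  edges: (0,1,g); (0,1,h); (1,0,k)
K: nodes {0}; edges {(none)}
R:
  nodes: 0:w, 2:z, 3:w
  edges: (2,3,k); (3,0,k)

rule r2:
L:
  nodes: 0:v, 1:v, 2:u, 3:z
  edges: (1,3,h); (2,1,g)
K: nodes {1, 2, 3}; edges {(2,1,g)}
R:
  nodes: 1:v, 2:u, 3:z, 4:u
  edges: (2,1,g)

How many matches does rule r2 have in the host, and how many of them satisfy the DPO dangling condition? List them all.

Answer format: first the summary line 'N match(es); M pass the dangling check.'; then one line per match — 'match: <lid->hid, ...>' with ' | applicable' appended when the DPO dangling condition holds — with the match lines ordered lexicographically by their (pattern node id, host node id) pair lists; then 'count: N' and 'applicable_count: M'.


0 match(es); 0 pass the dangling check.
count: 0
applicable_count: 0


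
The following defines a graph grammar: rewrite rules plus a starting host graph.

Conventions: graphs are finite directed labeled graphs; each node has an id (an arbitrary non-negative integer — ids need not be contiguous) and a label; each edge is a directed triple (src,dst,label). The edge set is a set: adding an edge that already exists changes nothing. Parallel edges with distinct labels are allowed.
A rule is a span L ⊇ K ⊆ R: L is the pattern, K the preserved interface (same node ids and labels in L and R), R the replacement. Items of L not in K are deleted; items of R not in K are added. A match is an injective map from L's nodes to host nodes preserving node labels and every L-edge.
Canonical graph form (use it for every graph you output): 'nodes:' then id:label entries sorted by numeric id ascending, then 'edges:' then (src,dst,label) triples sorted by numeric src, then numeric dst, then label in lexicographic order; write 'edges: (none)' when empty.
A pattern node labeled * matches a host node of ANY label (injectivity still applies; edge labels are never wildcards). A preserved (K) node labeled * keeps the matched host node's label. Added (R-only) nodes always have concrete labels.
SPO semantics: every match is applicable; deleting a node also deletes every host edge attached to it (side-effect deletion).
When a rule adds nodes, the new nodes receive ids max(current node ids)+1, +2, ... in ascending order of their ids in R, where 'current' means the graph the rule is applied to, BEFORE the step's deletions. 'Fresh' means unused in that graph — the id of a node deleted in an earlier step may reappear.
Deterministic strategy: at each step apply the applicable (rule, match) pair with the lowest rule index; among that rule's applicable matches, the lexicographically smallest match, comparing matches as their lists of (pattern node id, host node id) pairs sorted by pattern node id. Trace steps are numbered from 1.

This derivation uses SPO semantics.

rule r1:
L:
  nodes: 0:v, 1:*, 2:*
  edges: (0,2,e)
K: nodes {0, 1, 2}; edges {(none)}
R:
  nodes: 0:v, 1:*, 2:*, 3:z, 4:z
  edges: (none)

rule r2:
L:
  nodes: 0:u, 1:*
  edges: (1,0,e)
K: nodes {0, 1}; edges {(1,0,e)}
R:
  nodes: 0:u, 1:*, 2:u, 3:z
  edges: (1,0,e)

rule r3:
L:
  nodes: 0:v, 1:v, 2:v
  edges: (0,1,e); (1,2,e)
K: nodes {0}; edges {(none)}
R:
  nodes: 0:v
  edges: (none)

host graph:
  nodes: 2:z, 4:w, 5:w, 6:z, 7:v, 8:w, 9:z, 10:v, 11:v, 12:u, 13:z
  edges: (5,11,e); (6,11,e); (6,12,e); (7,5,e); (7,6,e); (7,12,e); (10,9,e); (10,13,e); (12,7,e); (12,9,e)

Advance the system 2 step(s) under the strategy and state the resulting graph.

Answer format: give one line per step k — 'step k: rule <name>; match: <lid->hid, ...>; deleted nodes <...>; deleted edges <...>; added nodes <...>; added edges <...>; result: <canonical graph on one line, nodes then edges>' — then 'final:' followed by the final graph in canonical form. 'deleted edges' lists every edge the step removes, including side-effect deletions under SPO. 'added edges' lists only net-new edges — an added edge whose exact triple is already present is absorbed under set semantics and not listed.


step 1: rule r1; match: 0->7, 1->2, 2->5; deleted nodes (none); deleted edges (7,5,e); added nodes 14, 15; added edges (none); result: nodes: 2:z, 4:w, 5:w, 6:z, 7:v, 8:w, 9:z, 10:v, 11:v, 12:u, 13:z, 14:z, 15:z edges: (5,11,e); (6,11,e); (6,12,e); (7,6,e); (7,12,e); (10,9,e); (10,13,e); (12,7,e); (12,9,e)
step 2: rule r1; match: 0->7, 1->2, 2->6; deleted nodes (none); deleted edges (7,6,e); added nodes 16, 17; added edges (none); result: nodes: 2:z, 4:w, 5:w, 6:z, 7:v, 8:w, 9:z, 10:v, 11:v, 12:u, 13:z, 14:z, 15:z, 16:z, 17:z edges: (5,11,e); (6,11,e); (6,12,e); (7,12,e); (10,9,e); (10,13,e); (12,7,e); (12,9,e)
final:
nodes: 2:z, 4:w, 5:w, 6:z, 7:v, 8:w, 9:z, 10:v, 11:v, 12:u, 13:z, 14:z, 15:z, 16:z, 17:z
edges: (5,11,e); (6,11,e); (6,12,e); (7,12,e); (10,9,e); (10,13,e); (12,7,e); (12,9,e)


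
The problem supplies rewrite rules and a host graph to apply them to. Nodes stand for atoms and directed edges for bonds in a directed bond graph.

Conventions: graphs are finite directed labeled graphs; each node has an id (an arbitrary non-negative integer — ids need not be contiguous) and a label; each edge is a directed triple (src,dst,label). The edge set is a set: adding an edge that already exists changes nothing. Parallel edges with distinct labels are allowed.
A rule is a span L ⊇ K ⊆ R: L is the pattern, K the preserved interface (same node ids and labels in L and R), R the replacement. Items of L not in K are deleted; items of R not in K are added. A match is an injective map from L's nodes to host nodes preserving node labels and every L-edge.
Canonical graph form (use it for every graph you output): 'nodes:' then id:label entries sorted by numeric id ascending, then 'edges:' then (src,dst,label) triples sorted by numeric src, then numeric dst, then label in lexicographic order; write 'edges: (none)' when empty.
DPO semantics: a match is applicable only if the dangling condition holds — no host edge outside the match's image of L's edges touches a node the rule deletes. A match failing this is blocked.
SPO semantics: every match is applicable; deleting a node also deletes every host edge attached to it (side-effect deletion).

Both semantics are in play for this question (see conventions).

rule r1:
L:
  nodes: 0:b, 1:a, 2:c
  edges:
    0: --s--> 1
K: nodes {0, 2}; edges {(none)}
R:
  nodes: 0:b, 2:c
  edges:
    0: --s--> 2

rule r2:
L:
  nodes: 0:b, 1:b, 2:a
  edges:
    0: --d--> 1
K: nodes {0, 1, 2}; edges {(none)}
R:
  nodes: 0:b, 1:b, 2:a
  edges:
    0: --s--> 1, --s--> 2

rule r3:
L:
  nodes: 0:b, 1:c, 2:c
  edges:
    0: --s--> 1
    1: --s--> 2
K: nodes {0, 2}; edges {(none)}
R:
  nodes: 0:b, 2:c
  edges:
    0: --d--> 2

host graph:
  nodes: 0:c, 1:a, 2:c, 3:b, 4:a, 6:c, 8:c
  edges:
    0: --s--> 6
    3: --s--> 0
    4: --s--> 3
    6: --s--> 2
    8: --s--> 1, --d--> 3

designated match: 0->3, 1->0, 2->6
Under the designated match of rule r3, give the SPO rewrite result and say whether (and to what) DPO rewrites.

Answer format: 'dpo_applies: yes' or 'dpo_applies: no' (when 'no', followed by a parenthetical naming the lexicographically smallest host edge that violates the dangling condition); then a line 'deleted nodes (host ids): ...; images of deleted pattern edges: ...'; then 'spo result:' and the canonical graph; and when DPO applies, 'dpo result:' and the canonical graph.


dpo_applies: yes
deleted nodes (host ids): 0; images of deleted pattern edges: (0,6,s); (3,0,s)
spo result:
nodes: 1:a, 2:c, 3:b, 4:a, 6:c, 8:c
edges: (3,6,d); (4,3,s); (6,2,s); (8,1,s); (8,3,d)
dpo result:
nodes: 1:a, 2:c, 3:b, 4:a, 6:c, 8:c
edges: (3,6,d); (4,3,s); (6,2,s); (8,1,s); (8,3,d)


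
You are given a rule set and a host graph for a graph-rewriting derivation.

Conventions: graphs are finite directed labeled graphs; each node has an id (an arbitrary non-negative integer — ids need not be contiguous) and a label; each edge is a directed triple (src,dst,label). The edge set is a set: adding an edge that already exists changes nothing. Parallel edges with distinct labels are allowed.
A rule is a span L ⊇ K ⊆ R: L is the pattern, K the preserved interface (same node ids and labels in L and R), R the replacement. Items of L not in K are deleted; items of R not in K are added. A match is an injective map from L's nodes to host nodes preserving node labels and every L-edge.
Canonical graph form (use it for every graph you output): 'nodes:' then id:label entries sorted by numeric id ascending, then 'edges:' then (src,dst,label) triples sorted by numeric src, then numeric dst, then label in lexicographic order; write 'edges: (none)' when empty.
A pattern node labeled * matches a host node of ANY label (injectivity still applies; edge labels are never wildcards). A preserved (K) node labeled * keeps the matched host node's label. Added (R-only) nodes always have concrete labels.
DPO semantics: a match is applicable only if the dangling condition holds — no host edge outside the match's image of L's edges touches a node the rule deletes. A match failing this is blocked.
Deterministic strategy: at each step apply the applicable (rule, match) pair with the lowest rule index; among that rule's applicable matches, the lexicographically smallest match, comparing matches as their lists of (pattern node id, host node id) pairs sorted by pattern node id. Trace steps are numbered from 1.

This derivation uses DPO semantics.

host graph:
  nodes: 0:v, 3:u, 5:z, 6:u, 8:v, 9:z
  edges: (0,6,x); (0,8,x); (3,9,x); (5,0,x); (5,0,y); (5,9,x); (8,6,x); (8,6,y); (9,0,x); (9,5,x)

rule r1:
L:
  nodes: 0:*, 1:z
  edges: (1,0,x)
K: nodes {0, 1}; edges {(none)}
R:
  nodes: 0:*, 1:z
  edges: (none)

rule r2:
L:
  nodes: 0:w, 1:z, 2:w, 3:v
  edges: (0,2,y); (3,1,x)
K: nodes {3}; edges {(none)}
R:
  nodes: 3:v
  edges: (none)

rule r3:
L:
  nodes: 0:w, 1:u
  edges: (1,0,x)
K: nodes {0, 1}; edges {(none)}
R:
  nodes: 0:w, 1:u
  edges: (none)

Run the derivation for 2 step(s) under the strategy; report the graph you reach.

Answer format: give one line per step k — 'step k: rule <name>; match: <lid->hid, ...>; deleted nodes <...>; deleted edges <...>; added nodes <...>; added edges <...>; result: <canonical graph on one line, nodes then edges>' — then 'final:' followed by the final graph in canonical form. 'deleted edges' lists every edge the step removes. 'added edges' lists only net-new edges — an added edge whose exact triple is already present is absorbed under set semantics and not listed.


step 1: rule r1; match: 0->0, 1->5; deleted nodes (none); deleted edges (5,0,x); added nodes (none); added edges (none); result: nodes: 0:v, 3:u, 5:z, 6:u, 8:v, 9:z edges: (0,6,x); (0,8,x); (3,9,x); (5,0,y); (5,9,x); (8,6,x); (8,6,y); (9,0,x); (9,5,x)
step 2: rule r1; match: 0->0, 1->9; deleted nodes (none); deleted edges (9,0,x); added nodes (none); added edges (none); result: nodes: 0:v, 3:u, 5:z, 6:u, 8:v, 9:z edges: (0,6,x); (0,8,x); (3,9,x); (5,0,y); (5,9,x); (8,6,x); (8,6,y); (9,5,x)
final:
nodes: 0:v, 3:u, 5:z, 6:u, 8:v, 9:z
edges: (0,6,x); (0,8,x); (3,9,x); (5,0,y); (5,9,x); (8,6,x); (8,6,y); (9,5,x)
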